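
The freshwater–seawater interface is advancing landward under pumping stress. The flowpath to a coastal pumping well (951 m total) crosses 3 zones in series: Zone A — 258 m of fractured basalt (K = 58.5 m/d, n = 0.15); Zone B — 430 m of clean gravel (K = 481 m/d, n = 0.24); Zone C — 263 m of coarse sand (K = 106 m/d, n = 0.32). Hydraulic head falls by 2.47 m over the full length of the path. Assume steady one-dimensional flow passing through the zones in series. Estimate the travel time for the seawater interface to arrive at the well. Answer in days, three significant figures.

713 days

Steady 1-D flow in series ⇒ the Darcy flux q is identical in every zone and the zone head losses add (resistances L/K in series).
Σ(L/K) = 258/58.5 + 430/481 + 263/106 = 4.410 + 0.8940 + 2.481 = 7.785 d
q = ΔH / Σ(L/K) = 2.47 / 7.785 = 0.3173 m/d (same in every zone)
Zone A: v = q/n = 0.3173/0.15 = 2.115 m/d → t_A = 258/2.115 = 122.0 d
Zone B: v = q/n = 0.3173/0.24 = 1.322 m/d → t_B = 430/1.322 = 325.3 d
Zone C: v = q/n = 0.3173/0.32 = 0.9914 m/d → t_C = 263/0.9914 = 265.3 d
Total t = 122.0 + 325.3 + 265.3 = 712.5 d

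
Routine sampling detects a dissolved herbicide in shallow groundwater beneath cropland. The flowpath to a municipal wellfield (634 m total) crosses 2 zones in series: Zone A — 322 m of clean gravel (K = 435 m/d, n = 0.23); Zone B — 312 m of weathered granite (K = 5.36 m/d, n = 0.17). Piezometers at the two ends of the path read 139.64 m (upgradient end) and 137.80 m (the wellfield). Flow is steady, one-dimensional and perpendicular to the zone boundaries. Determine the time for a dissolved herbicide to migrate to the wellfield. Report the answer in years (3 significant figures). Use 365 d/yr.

Total head drop ΔH = 139.64 − 137.80 = 1.84 m
Continuity: the same q passes through each zone, so ΔH = q·Σ(L_j/K_j) — the zones act as resistances in series.
Σ(L/K) = 322/435 + 312/5.36 = 0.7402 + 58.21 = 58.95 d
q = ΔH / Σ(L/K) = 1.84 / 58.95 = 0.03121 m/d (same in every zone)
Zone A: v = q/n = 0.03121/0.23 = 0.1357 m/d → t_A = 322/0.1357 = 2373 d
Zone B: v = q/n = 0.03121/0.17 = 0.1836 m/d → t_B = 312/0.1836 = 1699 d
Total t = 2373 + 1699 = 4072 d
   = 4072 / 365 = 11.2 yr

11.2 years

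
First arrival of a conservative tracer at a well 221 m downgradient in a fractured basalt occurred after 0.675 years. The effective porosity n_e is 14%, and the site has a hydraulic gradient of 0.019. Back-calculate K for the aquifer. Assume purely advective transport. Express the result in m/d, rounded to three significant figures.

6.61 m/d

t = 0.675 years = 246.4 d
v = L / t = 221 / 246.4 = 0.8970 m/d
K = v · n / i = 0.8970 × 0.14 / 0.019 = 6.61 m/d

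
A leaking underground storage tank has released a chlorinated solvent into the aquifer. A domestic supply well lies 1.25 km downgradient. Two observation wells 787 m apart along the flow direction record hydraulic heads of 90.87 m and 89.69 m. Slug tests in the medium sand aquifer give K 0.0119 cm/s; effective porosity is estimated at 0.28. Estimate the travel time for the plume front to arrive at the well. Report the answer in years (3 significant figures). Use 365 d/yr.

62.2 years

Hydraulic gradient i = (90.87 − 89.69) / 787 = 1.18 / 787 = 0.001499
K = 0.0119 cm/s × 864 = 10.28 m/d
Specific discharge q = 10.28 × 0.001499 = 0.01542 m/d
v_s = q/n_e = 0.01542/0.28 = 0.05506 m/d
L = 1.25 km = 1250 m
t = L / v = 1250 / 0.05506 = 22700 d
   = 22700 / 365 = 62.2 yr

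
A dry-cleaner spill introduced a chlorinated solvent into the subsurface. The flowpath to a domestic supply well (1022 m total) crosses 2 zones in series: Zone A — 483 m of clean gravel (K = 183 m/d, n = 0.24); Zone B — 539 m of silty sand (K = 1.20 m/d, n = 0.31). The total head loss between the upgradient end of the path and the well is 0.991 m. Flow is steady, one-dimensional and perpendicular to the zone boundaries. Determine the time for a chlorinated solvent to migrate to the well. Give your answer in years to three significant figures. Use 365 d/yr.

353 years

Steady 1-D flow in series ⇒ the Darcy flux q is identical in every zone and the zone head losses add (resistances L/K in series).
Σ(L/K) = 483/183 + 539/1.20 = 2.639 + 449.2 = 451.8 d
q = ΔH / Σ(L/K) = 0.991 / 451.8 = 0.002193 m/d (same in every zone)
Zone A: v = q/n = 0.002193/0.24 = 0.009139 m/d → t_A = 483/0.009139 = 52850 d
Zone B: v = q/n = 0.002193/0.31 = 0.007076 m/d → t_B = 539/0.007076 = 76180 d
Total t = 52850 + 76180 = 129000 d
   = 129000 / 365 = 353 yr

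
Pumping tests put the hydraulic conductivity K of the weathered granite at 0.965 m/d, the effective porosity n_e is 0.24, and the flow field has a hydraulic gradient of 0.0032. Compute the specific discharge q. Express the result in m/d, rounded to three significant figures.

0.00309 m/d

q = Ki = 0.965 × 0.0032 = 0.003088 m/d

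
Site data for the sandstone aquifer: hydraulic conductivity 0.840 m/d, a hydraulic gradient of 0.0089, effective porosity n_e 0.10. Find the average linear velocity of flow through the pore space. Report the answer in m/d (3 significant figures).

0.0748 m/d

q = Ki = 0.840 × 0.0089 = 0.007476 m/d
v_s = q/n_e = 0.007476/0.10 = 0.07476 m/d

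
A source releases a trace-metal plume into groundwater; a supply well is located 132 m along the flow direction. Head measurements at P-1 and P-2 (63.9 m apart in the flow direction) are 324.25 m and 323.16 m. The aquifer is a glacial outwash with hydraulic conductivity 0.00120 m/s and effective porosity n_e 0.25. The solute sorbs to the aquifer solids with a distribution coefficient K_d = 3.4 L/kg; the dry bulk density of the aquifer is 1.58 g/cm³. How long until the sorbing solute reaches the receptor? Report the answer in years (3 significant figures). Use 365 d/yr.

1.15 years

Hydraulic gradient i = (324.25 − 323.16) / 63.9 = 1.09 / 63.9 = 0.01706
K = 0.00120 m/s × 86400 s/d = 103.7 m/d
Specific discharge q = 103.7 × 0.01706 = 1.769 m/d
Average linear velocity = 1.769 / 0.25 = 7.074 m/d
Retardation R = 1 + ρ_b·K_d/n = 1 + 1.58×3.4/0.25 = 22.49
Contaminant velocity v_c = v/R = 7.074/22.49 = 0.3146 m/d
t = L/v_c = 132/0.3146 = 419.6 d
   = 419.6/365 = 1.15 yr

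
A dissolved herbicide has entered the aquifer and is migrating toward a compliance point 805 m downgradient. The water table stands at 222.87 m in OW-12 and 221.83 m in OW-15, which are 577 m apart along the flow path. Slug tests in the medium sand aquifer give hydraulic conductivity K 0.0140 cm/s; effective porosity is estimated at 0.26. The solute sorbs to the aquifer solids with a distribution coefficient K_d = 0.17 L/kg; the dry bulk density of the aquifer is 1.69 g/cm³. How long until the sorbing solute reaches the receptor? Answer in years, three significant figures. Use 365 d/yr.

Hydraulic gradient i = (222.87 − 221.83) / 577 = 1.04 / 577 = 0.001802
K = 0.0140 cm/s × 864 = 12.10 m/d
Specific discharge q = 12.10 × 0.001802 = 0.02180 m/d
v_s = q/n_e = 0.02180/0.26 = 0.08385 m/d
Retardation R = 1 + ρ_b·K_d/n = 1 + 1.69×0.17/0.26 = 2.105
Contaminant velocity v_c = v/R = 0.08385/2.105 = 0.03984 m/d
t = L/v_c = 805/0.03984 = 20210 d
   = 20210/365 = 55.4 yr

55.4 years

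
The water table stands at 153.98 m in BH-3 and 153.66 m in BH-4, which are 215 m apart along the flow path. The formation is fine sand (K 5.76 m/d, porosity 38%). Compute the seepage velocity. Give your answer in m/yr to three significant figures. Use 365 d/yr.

8.23 m/yr

Hydraulic gradient i = (153.98 − 153.66) / 215 = 0.32 / 215 = 0.001488
Specific discharge q = 5.76 × 0.001488 = 0.008573 m/d
Seepage velocity v = q / n = 0.008573 / 0.38 = 0.02256 m/d
   = 0.02256 × 365 = 8.23 m/yr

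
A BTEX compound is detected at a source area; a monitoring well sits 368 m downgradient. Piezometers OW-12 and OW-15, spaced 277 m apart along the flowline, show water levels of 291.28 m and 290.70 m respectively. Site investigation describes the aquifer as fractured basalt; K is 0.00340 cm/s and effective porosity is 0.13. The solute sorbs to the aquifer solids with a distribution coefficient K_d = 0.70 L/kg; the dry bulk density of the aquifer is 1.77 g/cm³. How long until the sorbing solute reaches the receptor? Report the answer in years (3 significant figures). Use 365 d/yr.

Hydraulic gradient i = (291.28 − 290.70) / 277 = 0.58 / 277 = 0.002094
K = 0.00340 cm/s × 864 = 2.938 m/d
Darcy flux q = K·i = 2.938 × 0.002094 = 0.006151 m/d
Average linear velocity = 0.006151 / 0.13 = 0.04731 m/d
Retardation R = 1 + ρ_b·K_d/n = 1 + 1.77×0.70/0.13 = 10.53
Contaminant velocity v_c = v/R = 0.04731/10.53 = 0.004493 m/d
t = L/v_c = 368/0.004493 = 81900 d
   = 81900/365 = 224 yr

224 years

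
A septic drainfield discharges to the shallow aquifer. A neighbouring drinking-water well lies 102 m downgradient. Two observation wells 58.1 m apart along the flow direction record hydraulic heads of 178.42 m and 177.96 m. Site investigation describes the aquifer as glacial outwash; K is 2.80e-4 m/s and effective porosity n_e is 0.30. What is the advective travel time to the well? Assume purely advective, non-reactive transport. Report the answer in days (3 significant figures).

Hydraulic gradient i = (178.42 − 177.96) / 58.1 = 0.46 / 58.1 = 0.007917
K = 2.80e-4 m/s × 86400 s/d = 24.19 m/d
q = Ki = 24.19 × 0.007917 = 0.1915 m/d
v = Ki/n = 24.19·0.007917/0.30 = 0.6385 m/d
t = L / v = 102 / 0.6385 = 159.8 d

160 days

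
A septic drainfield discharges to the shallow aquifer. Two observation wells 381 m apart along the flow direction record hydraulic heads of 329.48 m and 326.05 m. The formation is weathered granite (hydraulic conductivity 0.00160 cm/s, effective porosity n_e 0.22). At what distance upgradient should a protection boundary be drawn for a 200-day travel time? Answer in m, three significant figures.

Hydraulic gradient i = (329.48 − 326.05) / 381 = 3.43 / 381 = 0.009003
K = 0.00160 cm/s × 864 = 1.382 m/d
q = Ki = 1.382 × 0.009003 = 0.01245 m/d
Average linear velocity = 0.01245 / 0.22 = 0.05657 m/d
L = v × T = 0.05657 × 200 = 11.31 m

11.3 m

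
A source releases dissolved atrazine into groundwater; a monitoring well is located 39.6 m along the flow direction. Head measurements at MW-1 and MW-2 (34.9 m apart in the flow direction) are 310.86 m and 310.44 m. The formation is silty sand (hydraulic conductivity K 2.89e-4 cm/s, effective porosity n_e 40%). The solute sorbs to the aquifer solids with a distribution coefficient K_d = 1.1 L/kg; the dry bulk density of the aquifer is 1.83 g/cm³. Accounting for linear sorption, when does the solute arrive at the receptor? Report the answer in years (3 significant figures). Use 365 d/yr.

Hydraulic gradient i = (310.86 − 310.44) / 34.9 = 0.42 / 34.9 = 0.01203
K = 2.89e-4 cm/s × 864 = 0.2497 m/d
Specific discharge q = 0.2497 × 0.01203 = 0.003005 m/d
v_s = q/n_e = 0.003005/0.40 = 0.007512 m/d
Retardation R = 1 + ρ_b·K_d/n = 1 + 1.83×1.1/0.40 = 6.033
Contaminant velocity v_c = v/R = 0.007512/6.033 = 0.001245 m/d
t = L/v_c = 39.6/0.001245 = 31800 d
   = 31800/365 = 87.1 yr

87.1 years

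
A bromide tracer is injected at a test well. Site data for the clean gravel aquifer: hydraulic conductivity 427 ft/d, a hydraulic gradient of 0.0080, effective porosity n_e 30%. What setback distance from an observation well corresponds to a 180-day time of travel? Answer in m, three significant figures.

K = 427 ft/d × 0.3048 = 130.1 m/d
Specific discharge q = 130.1 × 0.0080 = 1.041 m/d
Seepage velocity v = q / n = 1.041 / 0.30 = 3.471 m/d
L = v × T = 3.471 × 180 = 624.7 m

625 m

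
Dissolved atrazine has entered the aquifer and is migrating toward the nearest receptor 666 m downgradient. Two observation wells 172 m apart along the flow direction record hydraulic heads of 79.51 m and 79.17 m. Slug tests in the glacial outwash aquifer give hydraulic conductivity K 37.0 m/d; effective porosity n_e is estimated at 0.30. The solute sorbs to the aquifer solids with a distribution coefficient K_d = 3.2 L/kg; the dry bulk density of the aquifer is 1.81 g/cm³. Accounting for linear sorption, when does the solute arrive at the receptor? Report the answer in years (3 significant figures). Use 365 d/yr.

152 years

Hydraulic gradient i = (79.51 − 79.17) / 172 = 0.34 / 172 = 0.001977
Specific discharge q = 37.0 × 0.001977 = 0.07314 m/d
v_s = q/n_e = 0.07314/0.30 = 0.2438 m/d
Retardation R = 1 + ρ_b·K_d/n = 1 + 1.81×3.2/0.30 = 20.31
Contaminant velocity v_c = v/R = 0.2438/20.31 = 0.01201 m/d
t = L/v_c = 666/0.01201 = 55470 d
   = 55470/365 = 152 yr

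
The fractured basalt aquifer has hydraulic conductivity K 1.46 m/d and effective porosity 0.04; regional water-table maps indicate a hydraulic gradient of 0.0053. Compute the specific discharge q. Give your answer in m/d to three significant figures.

Specific discharge q = 1.46 × 0.0053 = 0.007738 m/d

0.00774 m/d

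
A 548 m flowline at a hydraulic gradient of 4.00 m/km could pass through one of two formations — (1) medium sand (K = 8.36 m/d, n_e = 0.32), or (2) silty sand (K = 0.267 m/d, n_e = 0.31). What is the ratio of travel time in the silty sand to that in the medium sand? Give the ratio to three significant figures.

Unit 1 (medium sand): v = 8.36×0.0040/0.32 = 0.1045 m/d, t = 548/0.1045 = 5244 d
Unit 2 (silty sand): v = 0.267×0.0040/0.31 = 0.003445 m/d, t = 548/0.003445 = 159100 d
t(silty sand) / t(medium sand) = 159100/5244 = 30.3

30.3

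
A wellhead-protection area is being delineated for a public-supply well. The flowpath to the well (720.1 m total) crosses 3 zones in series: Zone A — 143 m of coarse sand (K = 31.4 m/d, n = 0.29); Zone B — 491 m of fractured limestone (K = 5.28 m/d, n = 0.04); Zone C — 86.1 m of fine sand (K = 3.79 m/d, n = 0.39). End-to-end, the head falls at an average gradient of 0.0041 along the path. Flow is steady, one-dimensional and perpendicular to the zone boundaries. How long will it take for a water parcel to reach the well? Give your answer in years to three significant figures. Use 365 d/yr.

Continuity: the same q passes through each zone, so ΔH = q·Σ(L_j/K_j) — the zones act as resistances in series.
Σ(L/K) = 143/31.4 + 491/5.28 + 86.1/3.79 = 4.554 + 92.99 + 22.72 = 120.3 d
K_eq = L_total / Σ(L/K) = 720.1 / 120.3 = 5.988 m/d
q = K_eq · i = 5.988 × 0.0041 = 0.02455 m/d (same in every zone)
Zone A: v = q/n = 0.02455/0.29 = 0.08465 m/d → t_A = 143/0.08465 = 1689 d
Zone B: v = q/n = 0.02455/0.04 = 0.6137 m/d → t_B = 491/0.6137 = 800.0 d
Zone C: v = q/n = 0.02455/0.39 = 0.06295 m/d → t_C = 86.1/0.06295 = 1368 d
Total t = 1689 + 800.0 + 1368 = 3857 d
   = 3857 / 365 = 10.6 yr

10.6 years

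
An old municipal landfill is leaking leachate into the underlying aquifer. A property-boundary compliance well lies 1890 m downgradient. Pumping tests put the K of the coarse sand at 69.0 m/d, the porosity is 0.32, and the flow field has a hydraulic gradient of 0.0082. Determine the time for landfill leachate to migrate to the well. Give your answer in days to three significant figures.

1070 days

Darcy flux q = K·i = 69.0 × 0.0082 = 0.5658 m/d
Seepage velocity v = q / n = 0.5658 / 0.32 = 1.768 m/d
t = L / v = 1890 / 1.768 = 1069 d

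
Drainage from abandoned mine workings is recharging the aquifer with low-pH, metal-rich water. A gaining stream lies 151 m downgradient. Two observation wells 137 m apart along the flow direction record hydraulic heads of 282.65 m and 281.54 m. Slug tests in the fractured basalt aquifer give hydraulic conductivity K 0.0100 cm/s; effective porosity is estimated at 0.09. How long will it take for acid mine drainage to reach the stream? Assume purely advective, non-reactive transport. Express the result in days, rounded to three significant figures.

194 days

Hydraulic gradient i = (282.65 − 281.54) / 137 = 1.11 / 137 = 0.008102
K = 0.0100 cm/s × 864 = 8.640 m/d
q = Ki = 8.640 × 0.008102 = 0.07000 m/d
v_s = q/n_e = 0.07000/0.09 = 0.7778 m/d
t = L / v = 151 / 0.7778 = 194.1 d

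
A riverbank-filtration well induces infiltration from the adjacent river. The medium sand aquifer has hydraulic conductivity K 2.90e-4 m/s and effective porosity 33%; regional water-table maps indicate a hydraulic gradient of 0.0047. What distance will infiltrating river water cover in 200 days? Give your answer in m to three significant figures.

K = 2.90e-4 m/s × 86400 s/d = 25.06 m/d
Darcy flux q = K·i = 25.06 × 0.0047 = 0.1178 m/d
Seepage velocity v = q / n = 0.1178 / 0.33 = 0.3569 m/d
L = v × T = 0.3569 × 200 = 71.37 m

71.4 m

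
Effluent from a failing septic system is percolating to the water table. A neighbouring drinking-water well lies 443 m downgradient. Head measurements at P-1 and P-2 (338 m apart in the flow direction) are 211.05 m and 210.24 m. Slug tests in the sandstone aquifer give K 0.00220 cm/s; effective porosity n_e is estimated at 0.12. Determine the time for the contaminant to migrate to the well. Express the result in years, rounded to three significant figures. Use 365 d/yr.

32.0 years

Hydraulic gradient i = (211.05 − 210.24) / 338 = 0.81 / 338 = 0.002396
K = 0.00220 cm/s × 864 = 1.901 m/d
Darcy flux q = K·i = 1.901 × 0.002396 = 0.004555 m/d
Average linear velocity = 0.004555 / 0.12 = 0.03796 m/d
t = L / v = 443 / 0.03796 = 11670 d
   = 11670 / 365 = 32.0 yr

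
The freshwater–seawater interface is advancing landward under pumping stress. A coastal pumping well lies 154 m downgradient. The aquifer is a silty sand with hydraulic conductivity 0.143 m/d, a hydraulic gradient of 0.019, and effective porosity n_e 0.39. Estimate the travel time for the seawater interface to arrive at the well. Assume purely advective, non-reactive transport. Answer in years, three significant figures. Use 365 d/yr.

Specific discharge q = 0.143 × 0.019 = 0.002717 m/d
Average linear velocity = 0.002717 / 0.39 = 0.006967 m/d
t = L / v = 154 / 0.006967 = 22110 d
   = 22110 / 365 = 60.6 yr

60.6 years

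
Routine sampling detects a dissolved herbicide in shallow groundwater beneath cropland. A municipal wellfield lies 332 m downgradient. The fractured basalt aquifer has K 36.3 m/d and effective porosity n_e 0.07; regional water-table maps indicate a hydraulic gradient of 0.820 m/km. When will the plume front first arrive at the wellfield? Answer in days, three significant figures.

Darcy flux q = K·i = 36.3 × 8.2e-4 = 0.02977 m/d
Average linear velocity = 0.02977 / 0.07 = 0.4252 m/d
t = L / v = 332 / 0.4252 = 780.8 d

781 days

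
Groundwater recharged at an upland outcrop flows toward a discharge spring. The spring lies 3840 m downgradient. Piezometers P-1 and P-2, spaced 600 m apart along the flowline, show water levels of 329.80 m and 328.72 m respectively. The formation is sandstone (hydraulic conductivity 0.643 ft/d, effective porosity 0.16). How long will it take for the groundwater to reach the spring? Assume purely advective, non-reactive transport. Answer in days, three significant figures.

Hydraulic gradient i = (329.80 − 328.72) / 600 = 1.08 / 600 = 0.001800
K = 0.643 ft/d × 0.3048 = 0.1960 m/d
Darcy flux q = K·i = 0.1960 × 0.001800 = 3.528e-4 m/d
Seepage velocity v = q / n = 3.528e-4 / 0.16 = 0.002205 m/d
t = L / v = 3840 / 0.002205 = 1.742e6 d

1.74e6 days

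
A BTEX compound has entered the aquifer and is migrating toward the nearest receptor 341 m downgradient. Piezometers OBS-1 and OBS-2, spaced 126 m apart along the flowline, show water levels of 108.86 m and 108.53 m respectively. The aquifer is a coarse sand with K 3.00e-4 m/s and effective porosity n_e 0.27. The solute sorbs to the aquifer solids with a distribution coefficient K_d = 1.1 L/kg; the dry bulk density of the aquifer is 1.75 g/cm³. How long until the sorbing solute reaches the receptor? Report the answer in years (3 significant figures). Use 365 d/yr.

30.2 years

Hydraulic gradient i = (108.86 − 108.53) / 126 = 0.33 / 126 = 0.002619
K = 3.00e-4 m/s × 86400 s/d = 25.92 m/d
Darcy flux q = K·i = 25.92 × 0.002619 = 0.06789 m/d
Average linear velocity = 0.06789 / 0.27 = 0.2514 m/d
Retardation R = 1 + ρ_b·K_d/n = 1 + 1.75×1.1/0.27 = 8.130
Contaminant velocity v_c = v/R = 0.2514/8.130 = 0.03093 m/d
t = L/v_c = 341/0.03093 = 11030 d
   = 11030/365 = 30.2 yr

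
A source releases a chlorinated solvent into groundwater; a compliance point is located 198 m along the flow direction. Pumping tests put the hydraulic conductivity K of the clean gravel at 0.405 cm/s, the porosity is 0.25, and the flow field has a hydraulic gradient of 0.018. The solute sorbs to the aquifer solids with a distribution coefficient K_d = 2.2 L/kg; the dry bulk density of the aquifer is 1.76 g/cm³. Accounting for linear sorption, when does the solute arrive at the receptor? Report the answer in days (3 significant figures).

K = 0.405 cm/s × 864 = 349.9 m/d
q = Ki = 349.9 × 0.018 = 6.299 m/d
Seepage velocity v = q / n = 6.299 / 0.25 = 25.19 m/d
Retardation R = 1 + ρ_b·K_d/n = 1 + 1.76×2.2/0.25 = 16.49
Contaminant velocity v_c = v/R = 25.19/16.49 = 1.528 m/d
t = L/v_c = 198/1.528 = 129.6 d

130 days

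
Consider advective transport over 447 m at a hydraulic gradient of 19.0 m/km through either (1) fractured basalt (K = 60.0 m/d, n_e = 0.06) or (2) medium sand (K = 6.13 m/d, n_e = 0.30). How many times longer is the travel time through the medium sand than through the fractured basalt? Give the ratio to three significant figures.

48.9

Unit 1 (fractured basalt): v = 60.0×0.019/0.06 = 19.00 m/d, t = 447/19.00 = 23.53 d
Unit 2 (medium sand): v = 6.13×0.019/0.30 = 0.3882 m/d, t = 447/0.3882 = 1151 d
t(medium sand) / t(fractured basalt) = 1151/23.53 = 48.9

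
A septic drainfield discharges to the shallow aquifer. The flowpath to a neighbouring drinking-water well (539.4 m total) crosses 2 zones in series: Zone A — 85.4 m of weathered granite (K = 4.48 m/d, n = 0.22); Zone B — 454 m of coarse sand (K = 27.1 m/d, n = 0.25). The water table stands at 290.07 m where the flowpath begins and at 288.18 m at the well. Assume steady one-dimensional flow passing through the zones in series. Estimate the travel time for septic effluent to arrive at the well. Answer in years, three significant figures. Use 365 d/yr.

6.87 years

Total head drop ΔH = 290.07 − 288.18 = 1.89 m
Steady 1-D flow in series ⇒ the Darcy flux q is identical in every zone and the zone head losses add (resistances L/K in series).
Σ(L/K) = 85.4/4.48 + 454/27.1 = 19.06 + 16.75 = 35.82 d
q = ΔH / Σ(L/K) = 1.89 / 35.82 = 0.05277 m/d (same in every zone)
Zone A: v = q/n = 0.05277/0.22 = 0.2399 m/d → t_A = 85.4/0.2399 = 356.0 d
Zone B: v = q/n = 0.05277/0.25 = 0.2111 m/d → t_B = 454/0.2111 = 2151 d
Total t = 356.0 + 2151 = 2507 d
   = 2507 / 365 = 6.87 yr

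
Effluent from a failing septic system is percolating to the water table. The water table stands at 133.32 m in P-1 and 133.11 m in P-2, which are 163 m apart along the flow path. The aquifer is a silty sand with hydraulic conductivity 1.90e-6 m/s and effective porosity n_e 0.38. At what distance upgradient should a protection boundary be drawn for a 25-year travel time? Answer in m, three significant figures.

Hydraulic gradient i = (133.32 − 133.11) / 163 = 0.21 / 163 = 0.001288
K = 1.90e-6 m/s × 86400 s/d = 0.1642 m/d
Specific discharge q = 0.1642 × 0.001288 = 2.115e-4 m/d
Seepage velocity v = q / n = 2.115e-4 / 0.38 = 5.566e-4 m/d
T = 25 yr × 365 = 9125 d
L = v × T = 5.566e-4 × 9125 = 5.079 m

5.08 m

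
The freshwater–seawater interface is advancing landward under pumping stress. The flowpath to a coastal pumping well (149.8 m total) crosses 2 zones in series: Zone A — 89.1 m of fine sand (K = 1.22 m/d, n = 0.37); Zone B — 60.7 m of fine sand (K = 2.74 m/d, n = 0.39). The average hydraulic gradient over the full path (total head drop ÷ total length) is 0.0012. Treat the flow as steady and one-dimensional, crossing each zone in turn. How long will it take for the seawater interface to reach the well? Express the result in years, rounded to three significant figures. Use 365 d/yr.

Steady 1-D flow in series ⇒ the Darcy flux q is identical in every zone and the zone head losses add (resistances L/K in series).
Σ(L/K) = 89.1/1.22 + 60.7/2.74 = 73.03 + 22.15 = 95.19 d
K_eq = L_total / Σ(L/K) = 149.8 / 95.19 = 1.574 m/d
q = K_eq · i = 1.574 × 0.0012 = 0.001889 m/d (same in every zone)
Zone A: v = q/n = 0.001889/0.37 = 0.005104 m/d → t_A = 89.1/0.005104 = 17460 d
Zone B: v = q/n = 0.001889/0.39 = 0.004842 m/d → t_B = 60.7/0.004842 = 12540 d
Total t = 17460 + 12540 = 29990 d
   = 29990 / 365 = 82.2 yr

82.2 years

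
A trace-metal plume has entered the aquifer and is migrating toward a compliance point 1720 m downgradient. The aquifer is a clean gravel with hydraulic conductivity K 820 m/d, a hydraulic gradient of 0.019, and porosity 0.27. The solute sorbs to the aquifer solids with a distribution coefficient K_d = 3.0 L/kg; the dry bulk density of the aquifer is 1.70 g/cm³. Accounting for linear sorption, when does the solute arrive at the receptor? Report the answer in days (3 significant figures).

593 days

q = Ki = 820 × 0.019 = 15.58 m/d
v = Ki/n = 820·0.019/0.27 = 57.70 m/d
Retardation R = 1 + ρ_b·K_d/n = 1 + 1.70×3.0/0.27 = 19.89
Contaminant velocity v_c = v/R = 57.70/19.89 = 2.901 m/d
t = L/v_c = 1720/2.901 = 592.8 d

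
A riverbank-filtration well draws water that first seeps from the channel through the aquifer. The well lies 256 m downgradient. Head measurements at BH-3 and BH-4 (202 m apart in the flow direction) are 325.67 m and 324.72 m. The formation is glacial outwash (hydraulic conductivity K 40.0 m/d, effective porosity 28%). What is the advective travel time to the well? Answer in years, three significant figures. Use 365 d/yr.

Hydraulic gradient i = (325.67 − 324.72) / 202 = 0.95 / 202 = 0.004703
q = Ki = 40.0 × 0.004703 = 0.1881 m/d
v = Ki/n = 40.0·0.004703/0.28 = 0.6719 m/d
t = L / v = 256 / 0.6719 = 381.0 d
   = 381.0 / 365 = 1.04 yr

1.04 years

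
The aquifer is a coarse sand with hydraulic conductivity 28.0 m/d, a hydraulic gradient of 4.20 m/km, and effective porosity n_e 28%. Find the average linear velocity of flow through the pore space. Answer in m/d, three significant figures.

Specific discharge q = 28.0 × 0.0042 = 0.1176 m/d
Average linear velocity = 0.1176 / 0.28 = 0.4200 m/d

0.420 m/d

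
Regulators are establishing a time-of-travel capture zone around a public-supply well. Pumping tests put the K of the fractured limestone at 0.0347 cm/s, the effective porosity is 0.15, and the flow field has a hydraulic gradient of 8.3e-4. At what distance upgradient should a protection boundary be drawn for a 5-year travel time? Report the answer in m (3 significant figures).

K = 0.0347 cm/s × 864 = 29.98 m/d
Specific discharge q = 29.98 × 8.3e-4 = 0.02488 m/d
v_s = q/n_e = 0.02488/0.15 = 0.1659 m/d
T = 5 yr × 365 = 1825 d
L = v × T = 0.1659 × 1825 = 302.8 m

303 m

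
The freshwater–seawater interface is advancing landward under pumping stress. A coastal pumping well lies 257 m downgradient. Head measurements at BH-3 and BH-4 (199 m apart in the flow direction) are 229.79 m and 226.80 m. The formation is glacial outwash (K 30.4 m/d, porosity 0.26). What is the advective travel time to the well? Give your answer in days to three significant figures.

146 days

Hydraulic gradient i = (229.79 − 226.80) / 199 = 2.99 / 199 = 0.01503
Darcy flux q = K·i = 30.4 × 0.01503 = 0.4568 m/d
v_s = q/n_e = 0.4568/0.26 = 1.757 m/d
t = L / v = 257 / 1.757 = 146.3 d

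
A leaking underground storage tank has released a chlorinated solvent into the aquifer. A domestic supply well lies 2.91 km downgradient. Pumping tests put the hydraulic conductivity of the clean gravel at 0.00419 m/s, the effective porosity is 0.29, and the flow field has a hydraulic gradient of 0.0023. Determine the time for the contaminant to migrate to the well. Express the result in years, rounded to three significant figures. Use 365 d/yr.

2.78 years

K = 0.00419 m/s × 86400 s/d = 362.0 m/d
Darcy flux q = K·i = 362.0 × 0.0023 = 0.8326 m/d
v_s = q/n_e = 0.8326/0.29 = 2.871 m/d
L = 2.91 km = 2910 m
t = L / v = 2910 / 2.871 = 1014 d
   = 1014 / 365 = 2.78 yr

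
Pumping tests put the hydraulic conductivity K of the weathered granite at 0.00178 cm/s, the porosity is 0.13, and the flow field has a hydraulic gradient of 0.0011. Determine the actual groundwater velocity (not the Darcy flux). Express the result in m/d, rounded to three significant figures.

K = 0.00178 cm/s × 864 = 1.538 m/d
Specific discharge q = 1.538 × 0.0011 = 0.001692 m/d
v_s = q/n_e = 0.001692/0.13 = 0.01301 m/d

0.0130 m/d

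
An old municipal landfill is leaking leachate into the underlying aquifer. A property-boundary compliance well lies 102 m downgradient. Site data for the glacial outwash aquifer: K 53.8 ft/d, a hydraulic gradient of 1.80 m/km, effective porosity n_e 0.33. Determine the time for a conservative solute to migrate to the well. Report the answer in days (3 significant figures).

K = 53.8 ft/d × 0.3048 = 16.40 m/d
q = Ki = 16.40 × 0.0018 = 0.02952 m/d
v = Ki/n = 16.40·0.0018/0.33 = 0.08944 m/d
t = L / v = 102 / 0.08944 = 1140 d

1140 days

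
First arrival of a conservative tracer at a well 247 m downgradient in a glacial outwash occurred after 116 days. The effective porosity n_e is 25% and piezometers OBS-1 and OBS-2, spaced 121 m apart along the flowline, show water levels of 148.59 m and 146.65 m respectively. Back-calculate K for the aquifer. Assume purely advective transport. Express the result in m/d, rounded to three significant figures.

33.2 m/d

Hydraulic gradient i = (148.59 − 146.65) / 121 = 1.94 / 121 = 0.01603
v = L / t = 247 / 116 = 2.129 m/d
K = v · n / i = 2.129 × 0.25 / 0.01603 = 33.2 m/d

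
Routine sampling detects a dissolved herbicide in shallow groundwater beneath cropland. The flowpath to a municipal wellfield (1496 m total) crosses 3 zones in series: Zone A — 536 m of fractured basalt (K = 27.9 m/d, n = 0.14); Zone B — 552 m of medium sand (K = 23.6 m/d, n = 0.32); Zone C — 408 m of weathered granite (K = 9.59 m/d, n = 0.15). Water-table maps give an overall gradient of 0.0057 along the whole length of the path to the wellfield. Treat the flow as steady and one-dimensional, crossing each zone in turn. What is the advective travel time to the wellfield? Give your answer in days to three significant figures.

3120 days

Steady 1-D flow in series ⇒ the Darcy flux q is identical in every zone and the zone head losses add (resistances L/K in series).
Σ(L/K) = 536/27.9 + 552/23.6 + 408/9.59 = 19.21 + 23.39 + 42.54 = 85.15 d
K_eq = L_total / Σ(L/K) = 1496 / 85.15 = 17.57 m/d
q = K_eq · i = 17.57 × 0.0057 = 0.1001 m/d (same in every zone)
Zone A: v = q/n = 0.1001/0.14 = 0.7153 m/d → t_A = 536/0.7153 = 749.3 d
Zone B: v = q/n = 0.1001/0.32 = 0.3130 m/d → t_B = 552/0.3130 = 1764 d
Zone C: v = q/n = 0.1001/0.15 = 0.6677 m/d → t_C = 408/0.6677 = 611.1 d
Total t = 749.3 + 1764 + 611.1 = 3124 d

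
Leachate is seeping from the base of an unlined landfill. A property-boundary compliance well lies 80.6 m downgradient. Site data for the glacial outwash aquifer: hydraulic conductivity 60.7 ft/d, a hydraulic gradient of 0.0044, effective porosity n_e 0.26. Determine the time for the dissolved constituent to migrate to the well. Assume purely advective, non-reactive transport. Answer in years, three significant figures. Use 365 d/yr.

K = 60.7 ft/d × 0.3048 = 18.50 m/d
Specific discharge q = 18.50 × 0.0044 = 0.08141 m/d
v = Ki/n = 18.50·0.0044/0.26 = 0.3131 m/d
t = L / v = 80.6 / 0.3131 = 257.4 d
   = 257.4 / 365 = 0.705 yr

0.705 years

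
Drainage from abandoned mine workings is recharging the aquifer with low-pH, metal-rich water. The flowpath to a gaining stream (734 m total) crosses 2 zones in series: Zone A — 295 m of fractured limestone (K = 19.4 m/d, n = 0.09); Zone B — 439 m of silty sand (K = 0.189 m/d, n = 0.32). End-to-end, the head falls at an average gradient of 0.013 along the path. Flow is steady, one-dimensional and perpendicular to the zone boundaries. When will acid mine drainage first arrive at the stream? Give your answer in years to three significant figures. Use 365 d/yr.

112 years

Continuity: the same q passes through each zone, so ΔH = q·Σ(L_j/K_j) — the zones act as resistances in series.
Σ(L/K) = 295/19.4 + 439/0.189 = 15.21 + 2323 = 2338 d
K_eq = L_total / Σ(L/K) = 734 / 2338 = 0.3139 m/d
q = K_eq · i = 0.3139 × 0.013 = 0.004081 m/d (same in every zone)
Zone A: v = q/n = 0.004081/0.09 = 0.04535 m/d → t_A = 295/0.04535 = 6505 d
Zone B: v = q/n = 0.004081/0.32 = 0.01275 m/d → t_B = 439/0.01275 = 34420 d
Total t = 6505 + 34420 = 40930 d
   = 40930 / 365 = 112 yr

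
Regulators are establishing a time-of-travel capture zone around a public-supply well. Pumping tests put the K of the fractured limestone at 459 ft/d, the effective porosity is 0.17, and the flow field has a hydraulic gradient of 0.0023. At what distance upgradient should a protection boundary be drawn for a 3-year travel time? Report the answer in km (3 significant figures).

2.07 km

K = 459 ft/d × 0.3048 = 139.9 m/d
Specific discharge q = 139.9 × 0.0023 = 0.3218 m/d
v_s = q/n_e = 0.3218/0.17 = 1.893 m/d
T = 3 yr × 365 = 1095 d
L = v × T = 1.893 × 1095 = 2073 m
   = 2.07 km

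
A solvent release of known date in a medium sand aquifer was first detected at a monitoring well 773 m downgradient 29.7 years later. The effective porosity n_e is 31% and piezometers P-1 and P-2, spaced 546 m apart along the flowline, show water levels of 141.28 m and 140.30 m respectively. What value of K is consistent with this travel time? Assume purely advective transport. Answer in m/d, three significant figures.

12.3 m/d

Hydraulic gradient i = (141.28 − 140.30) / 546 = 0.98 / 546 = 0.001795
t = 29.7 years = 10840 d
v = L / t = 773 / 10840 = 0.07131 m/d
K = v · n / i = 0.07131 × 0.31 / 0.001795 = 12.3 m/d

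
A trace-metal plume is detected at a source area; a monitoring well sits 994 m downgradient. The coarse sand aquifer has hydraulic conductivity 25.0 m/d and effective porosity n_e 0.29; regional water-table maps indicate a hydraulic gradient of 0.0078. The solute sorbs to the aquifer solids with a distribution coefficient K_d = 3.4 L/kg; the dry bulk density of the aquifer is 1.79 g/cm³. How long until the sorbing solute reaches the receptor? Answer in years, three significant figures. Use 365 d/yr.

89.0 years

q = Ki = 25.0 × 0.0078 = 0.1950 m/d
v = Ki/n = 25.0·0.0078/0.29 = 0.6724 m/d
Retardation R = 1 + ρ_b·K_d/n = 1 + 1.79×3.4/0.29 = 21.99
Contaminant velocity v_c = v/R = 0.6724/21.99 = 0.03058 m/d
t = L/v_c = 994/0.03058 = 32500 d
   = 32500/365 = 89.0 yr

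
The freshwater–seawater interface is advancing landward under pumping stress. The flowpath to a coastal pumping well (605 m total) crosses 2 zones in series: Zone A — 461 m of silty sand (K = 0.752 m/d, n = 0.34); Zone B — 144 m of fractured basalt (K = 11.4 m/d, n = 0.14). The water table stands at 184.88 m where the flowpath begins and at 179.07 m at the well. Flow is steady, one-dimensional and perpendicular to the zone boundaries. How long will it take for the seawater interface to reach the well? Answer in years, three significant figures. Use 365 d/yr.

Total head drop ΔH = 184.88 − 179.07 = 5.81 m
Steady 1-D flow in series ⇒ the Darcy flux q is identical in every zone and the zone head losses add (resistances L/K in series).
Σ(L/K) = 461/0.752 + 144/11.4 = 613.0 + 12.63 = 625.7 d
q = ΔH / Σ(L/K) = 5.81 / 625.7 = 0.009286 m/d (same in every zone)
Zone A: v = q/n = 0.009286/0.34 = 0.02731 m/d → t_A = 461/0.02731 = 16880 d
Zone B: v = q/n = 0.009286/0.14 = 0.06633 m/d → t_B = 144/0.06633 = 2171 d
Total t = 16880 + 2171 = 19050 d
   = 19050 / 365 = 52.2 yr

52.2 years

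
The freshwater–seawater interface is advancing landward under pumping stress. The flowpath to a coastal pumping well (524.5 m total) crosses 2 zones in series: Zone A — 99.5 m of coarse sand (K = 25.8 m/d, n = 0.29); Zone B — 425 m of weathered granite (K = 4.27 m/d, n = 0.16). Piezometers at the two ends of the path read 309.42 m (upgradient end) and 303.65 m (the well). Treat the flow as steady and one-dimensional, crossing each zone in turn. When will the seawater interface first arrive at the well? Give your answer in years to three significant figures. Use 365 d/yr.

Total head drop ΔH = 309.42 − 303.65 = 5.77 m
Continuity: the same q passes through each zone, so ΔH = q·Σ(L_j/K_j) — the zones act as resistances in series.
Σ(L/K) = 99.5/25.8 + 425/4.27 = 3.857 + 99.53 = 103.4 d
q = ΔH / Σ(L/K) = 5.77 / 103.4 = 0.05581 m/d (same in every zone)
Zone A: v = q/n = 0.05581/0.29 = 0.1924 m/d → t_A = 99.5/0.1924 = 517.0 d
Zone B: v = q/n = 0.05581/0.16 = 0.3488 m/d → t_B = 425/0.3488 = 1218 d
Total t = 517.0 + 1218 = 1735 d
   = 1735 / 365 = 4.75 yr

4.75 years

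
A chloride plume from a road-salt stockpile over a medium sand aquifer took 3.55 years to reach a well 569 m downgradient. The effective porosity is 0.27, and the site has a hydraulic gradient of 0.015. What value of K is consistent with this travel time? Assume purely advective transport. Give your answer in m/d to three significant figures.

t = 3.55 years = 1296 d
v = L / t = 569 / 1296 = 0.4391 m/d
K = v · n / i = 0.4391 × 0.27 / 0.015 = 7.90 m/d

7.90 m/d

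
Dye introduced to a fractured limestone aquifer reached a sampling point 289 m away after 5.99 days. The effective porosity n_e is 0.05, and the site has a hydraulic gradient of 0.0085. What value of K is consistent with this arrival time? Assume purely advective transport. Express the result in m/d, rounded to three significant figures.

v = L / t = 289 / 5.99 = 48.25 m/d
K = v · n / i = 48.25 × 0.05 / 0.0085 = 284 m/d

284 m/d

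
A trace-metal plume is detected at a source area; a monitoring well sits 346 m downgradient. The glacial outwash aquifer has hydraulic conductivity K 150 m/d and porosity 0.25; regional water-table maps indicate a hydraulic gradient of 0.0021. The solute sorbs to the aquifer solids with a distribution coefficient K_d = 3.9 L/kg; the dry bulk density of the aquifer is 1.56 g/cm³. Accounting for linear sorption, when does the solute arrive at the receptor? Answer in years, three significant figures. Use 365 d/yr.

q = Ki = 150 × 0.0021 = 0.3150 m/d
v_s = q/n_e = 0.3150/0.25 = 1.260 m/d
Retardation R = 1 + ρ_b·K_d/n = 1 + 1.56×3.9/0.25 = 25.34
Contaminant velocity v_c = v/R = 1.260/25.34 = 0.04973 m/d
t = L/v_c = 346/0.04973 = 6957 d
   = 6957/365 = 19.1 yr

19.1 years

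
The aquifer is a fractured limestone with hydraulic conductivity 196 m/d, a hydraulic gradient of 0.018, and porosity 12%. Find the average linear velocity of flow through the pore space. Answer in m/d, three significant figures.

29.4 m/d

q = Ki = 196 × 0.018 = 3.528 m/d
Seepage velocity v = q / n = 3.528 / 0.12 = 29.40 m/d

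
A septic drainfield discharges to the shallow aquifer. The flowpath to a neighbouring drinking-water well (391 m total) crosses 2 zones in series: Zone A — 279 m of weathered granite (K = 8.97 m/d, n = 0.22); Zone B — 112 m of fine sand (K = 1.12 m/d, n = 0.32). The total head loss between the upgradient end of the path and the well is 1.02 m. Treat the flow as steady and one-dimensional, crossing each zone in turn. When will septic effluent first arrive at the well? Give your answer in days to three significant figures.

Continuity: the same q passes through each zone, so ΔH = q·Σ(L_j/K_j) — the zones act as resistances in series.
Σ(L/K) = 279/8.97 + 112/1.12 = 31.10 + 100.0 = 131.1 d
q = ΔH / Σ(L/K) = 1.02 / 131.1 = 0.007780 m/d (same in every zone)
Zone A: v = q/n = 0.007780/0.22 = 0.03536 m/d → t_A = 279/0.03536 = 7889 d
Zone B: v = q/n = 0.007780/0.32 = 0.02431 m/d → t_B = 112/0.02431 = 4607 d
Total t = 7889 + 4607 = 12500 d

12500 days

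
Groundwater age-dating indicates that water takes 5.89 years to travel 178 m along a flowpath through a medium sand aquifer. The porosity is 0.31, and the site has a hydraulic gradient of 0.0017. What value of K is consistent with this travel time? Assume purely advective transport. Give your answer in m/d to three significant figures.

t = 5.89 years = 2150 d
v = L / t = 178 / 2150 = 0.08280 m/d
K = v · n / i = 0.08280 × 0.31 / 0.0017 = 15.1 m/d

15.1 m/d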